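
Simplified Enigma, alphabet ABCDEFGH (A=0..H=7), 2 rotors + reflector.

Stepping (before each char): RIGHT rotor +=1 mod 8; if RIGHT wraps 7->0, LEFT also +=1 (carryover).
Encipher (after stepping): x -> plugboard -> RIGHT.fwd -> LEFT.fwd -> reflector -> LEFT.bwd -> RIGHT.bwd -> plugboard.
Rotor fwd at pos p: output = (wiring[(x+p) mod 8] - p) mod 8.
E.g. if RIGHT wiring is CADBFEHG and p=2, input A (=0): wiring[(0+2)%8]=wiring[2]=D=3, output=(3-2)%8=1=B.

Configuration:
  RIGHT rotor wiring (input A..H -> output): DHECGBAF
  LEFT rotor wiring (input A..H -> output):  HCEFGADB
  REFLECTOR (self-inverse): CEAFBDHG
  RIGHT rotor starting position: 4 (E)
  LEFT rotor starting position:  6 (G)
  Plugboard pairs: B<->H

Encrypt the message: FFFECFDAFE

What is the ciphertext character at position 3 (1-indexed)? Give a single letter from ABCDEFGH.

Char 1 ('F'): step: R->5, L=6; F->plug->F->R->H->L->C->refl->A->L'->G->R'->D->plug->D
Char 2 ('F'): step: R->6, L=6; F->plug->F->R->E->L->G->refl->H->L'->F->R'->C->plug->C
Char 3 ('F'): step: R->7, L=6; F->plug->F->R->H->L->C->refl->A->L'->G->R'->A->plug->A

A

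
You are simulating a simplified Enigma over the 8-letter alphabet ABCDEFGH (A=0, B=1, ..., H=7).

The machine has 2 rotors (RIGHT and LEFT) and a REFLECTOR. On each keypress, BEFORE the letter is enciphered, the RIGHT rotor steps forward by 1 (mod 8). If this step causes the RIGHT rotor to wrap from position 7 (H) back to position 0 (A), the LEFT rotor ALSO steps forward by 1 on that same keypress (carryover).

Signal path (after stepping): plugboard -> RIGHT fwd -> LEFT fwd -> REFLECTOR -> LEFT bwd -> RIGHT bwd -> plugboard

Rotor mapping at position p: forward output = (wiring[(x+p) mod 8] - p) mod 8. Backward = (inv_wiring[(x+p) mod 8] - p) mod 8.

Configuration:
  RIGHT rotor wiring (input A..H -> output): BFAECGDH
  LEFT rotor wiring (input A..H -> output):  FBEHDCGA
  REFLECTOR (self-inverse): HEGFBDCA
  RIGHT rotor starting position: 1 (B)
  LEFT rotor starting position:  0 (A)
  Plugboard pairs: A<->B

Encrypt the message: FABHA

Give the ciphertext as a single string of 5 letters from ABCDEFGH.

Char 1 ('F'): step: R->2, L=0; F->plug->F->R->F->L->C->refl->G->L'->G->R'->A->plug->B
Char 2 ('A'): step: R->3, L=0; A->plug->B->R->H->L->A->refl->H->L'->D->R'->C->plug->C
Char 3 ('B'): step: R->4, L=0; B->plug->A->R->G->L->G->refl->C->L'->F->R'->E->plug->E
Char 4 ('H'): step: R->5, L=0; H->plug->H->R->F->L->C->refl->G->L'->G->R'->B->plug->A
Char 5 ('A'): step: R->6, L=0; A->plug->B->R->B->L->B->refl->E->L'->C->R'->E->plug->E

Answer: BCEAE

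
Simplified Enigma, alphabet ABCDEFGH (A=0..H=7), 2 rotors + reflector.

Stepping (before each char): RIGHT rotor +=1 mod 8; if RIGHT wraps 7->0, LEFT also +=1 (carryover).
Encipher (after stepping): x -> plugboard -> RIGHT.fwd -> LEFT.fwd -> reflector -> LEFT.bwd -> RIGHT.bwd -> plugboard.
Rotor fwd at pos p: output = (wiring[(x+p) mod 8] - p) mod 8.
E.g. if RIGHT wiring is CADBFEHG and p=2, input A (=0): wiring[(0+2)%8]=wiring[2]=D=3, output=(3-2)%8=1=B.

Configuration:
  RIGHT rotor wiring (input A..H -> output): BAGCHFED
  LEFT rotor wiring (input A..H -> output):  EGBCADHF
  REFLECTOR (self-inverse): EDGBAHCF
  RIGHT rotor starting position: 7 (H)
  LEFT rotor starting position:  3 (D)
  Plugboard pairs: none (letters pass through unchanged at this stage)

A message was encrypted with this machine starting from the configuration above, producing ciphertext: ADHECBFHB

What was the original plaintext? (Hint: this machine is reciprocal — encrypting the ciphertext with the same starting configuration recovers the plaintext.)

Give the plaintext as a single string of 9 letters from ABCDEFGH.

Char 1 ('A'): step: R->0, L->4 (L advanced); A->plug->A->R->B->L->H->refl->F->L'->G->R'->C->plug->C
Char 2 ('D'): step: R->1, L=4; D->plug->D->R->G->L->F->refl->H->L'->B->R'->C->plug->C
Char 3 ('H'): step: R->2, L=4; H->plug->H->R->G->L->F->refl->H->L'->B->R'->F->plug->F
Char 4 ('E'): step: R->3, L=4; E->plug->E->R->A->L->E->refl->A->L'->E->R'->B->plug->B
Char 5 ('C'): step: R->4, L=4; C->plug->C->R->A->L->E->refl->A->L'->E->R'->F->plug->F
Char 6 ('B'): step: R->5, L=4; B->plug->B->R->H->L->G->refl->C->L'->F->R'->G->plug->G
Char 7 ('F'): step: R->6, L=4; F->plug->F->R->E->L->A->refl->E->L'->A->R'->E->plug->E
Char 8 ('H'): step: R->7, L=4; H->plug->H->R->F->L->C->refl->G->L'->H->R'->D->plug->D
Char 9 ('B'): step: R->0, L->5 (L advanced); B->plug->B->R->A->L->G->refl->C->L'->B->R'->A->plug->A

Answer: CCFBFGEDA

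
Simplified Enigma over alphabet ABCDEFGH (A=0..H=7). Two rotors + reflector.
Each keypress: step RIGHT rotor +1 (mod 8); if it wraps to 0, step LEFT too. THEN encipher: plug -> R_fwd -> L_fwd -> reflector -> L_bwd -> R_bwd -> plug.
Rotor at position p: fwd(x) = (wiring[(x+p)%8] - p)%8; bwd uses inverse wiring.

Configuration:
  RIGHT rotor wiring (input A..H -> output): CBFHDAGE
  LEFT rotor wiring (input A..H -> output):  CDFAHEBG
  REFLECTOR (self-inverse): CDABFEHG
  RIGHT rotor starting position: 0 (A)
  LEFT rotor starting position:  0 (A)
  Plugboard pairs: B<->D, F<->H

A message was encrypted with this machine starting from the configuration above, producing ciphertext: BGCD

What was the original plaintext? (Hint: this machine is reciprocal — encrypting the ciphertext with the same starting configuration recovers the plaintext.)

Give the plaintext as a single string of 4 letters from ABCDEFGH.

Char 1 ('B'): step: R->1, L=0; B->plug->D->R->C->L->F->refl->E->L'->F->R'->F->plug->H
Char 2 ('G'): step: R->2, L=0; G->plug->G->R->A->L->C->refl->A->L'->D->R'->A->plug->A
Char 3 ('C'): step: R->3, L=0; C->plug->C->R->F->L->E->refl->F->L'->C->R'->H->plug->F
Char 4 ('D'): step: R->4, L=0; D->plug->B->R->E->L->H->refl->G->L'->H->R'->A->plug->A

Answer: HAFA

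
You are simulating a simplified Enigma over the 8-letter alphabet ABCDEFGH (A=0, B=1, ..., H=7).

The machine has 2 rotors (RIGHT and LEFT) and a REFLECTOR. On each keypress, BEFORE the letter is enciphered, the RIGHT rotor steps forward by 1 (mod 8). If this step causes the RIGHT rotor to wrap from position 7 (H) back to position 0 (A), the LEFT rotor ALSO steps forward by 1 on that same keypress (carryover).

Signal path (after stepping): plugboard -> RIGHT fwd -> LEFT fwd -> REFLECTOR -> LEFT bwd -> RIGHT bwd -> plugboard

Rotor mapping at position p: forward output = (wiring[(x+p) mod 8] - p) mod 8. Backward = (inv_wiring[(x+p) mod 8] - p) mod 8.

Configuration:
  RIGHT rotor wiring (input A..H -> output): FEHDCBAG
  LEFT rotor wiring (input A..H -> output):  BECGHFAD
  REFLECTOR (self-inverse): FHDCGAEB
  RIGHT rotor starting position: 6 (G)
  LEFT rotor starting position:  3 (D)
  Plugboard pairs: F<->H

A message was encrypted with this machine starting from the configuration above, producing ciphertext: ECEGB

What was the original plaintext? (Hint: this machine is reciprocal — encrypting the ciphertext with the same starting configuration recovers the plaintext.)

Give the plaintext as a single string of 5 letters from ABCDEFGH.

Answer: HGHBA

Derivation:
Char 1 ('E'): step: R->7, L=3; E->plug->E->R->E->L->A->refl->F->L'->D->R'->F->plug->H
Char 2 ('C'): step: R->0, L->4 (L advanced); C->plug->C->R->H->L->C->refl->D->L'->A->R'->G->plug->G
Char 3 ('E'): step: R->1, L=4; E->plug->E->R->A->L->D->refl->C->L'->H->R'->F->plug->H
Char 4 ('G'): step: R->2, L=4; G->plug->G->R->D->L->H->refl->B->L'->B->R'->B->plug->B
Char 5 ('B'): step: R->3, L=4; B->plug->B->R->H->L->C->refl->D->L'->A->R'->A->plug->A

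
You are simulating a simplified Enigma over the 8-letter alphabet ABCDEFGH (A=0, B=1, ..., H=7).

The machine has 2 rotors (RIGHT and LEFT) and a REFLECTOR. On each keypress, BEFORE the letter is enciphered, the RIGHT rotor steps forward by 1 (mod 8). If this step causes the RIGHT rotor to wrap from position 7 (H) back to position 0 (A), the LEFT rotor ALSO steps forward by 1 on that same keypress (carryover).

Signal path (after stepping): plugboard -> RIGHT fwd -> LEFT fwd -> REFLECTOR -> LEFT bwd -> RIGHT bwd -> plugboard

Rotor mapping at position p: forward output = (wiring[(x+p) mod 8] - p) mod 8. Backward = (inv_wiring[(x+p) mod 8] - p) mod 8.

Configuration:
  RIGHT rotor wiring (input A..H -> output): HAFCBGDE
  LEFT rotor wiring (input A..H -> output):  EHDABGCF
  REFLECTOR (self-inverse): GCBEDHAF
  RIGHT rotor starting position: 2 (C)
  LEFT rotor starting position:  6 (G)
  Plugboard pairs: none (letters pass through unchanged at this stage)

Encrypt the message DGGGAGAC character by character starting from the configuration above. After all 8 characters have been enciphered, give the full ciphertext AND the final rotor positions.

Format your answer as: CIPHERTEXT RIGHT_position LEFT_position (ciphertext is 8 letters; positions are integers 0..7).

Char 1 ('D'): step: R->3, L=6; D->plug->D->R->A->L->E->refl->D->L'->G->R'->B->plug->B
Char 2 ('G'): step: R->4, L=6; G->plug->G->R->B->L->H->refl->F->L'->E->R'->F->plug->F
Char 3 ('G'): step: R->5, L=6; G->plug->G->R->F->L->C->refl->B->L'->D->R'->E->plug->E
Char 4 ('G'): step: R->6, L=6; G->plug->G->R->D->L->B->refl->C->L'->F->R'->A->plug->A
Char 5 ('A'): step: R->7, L=6; A->plug->A->R->F->L->C->refl->B->L'->D->R'->E->plug->E
Char 6 ('G'): step: R->0, L->7 (L advanced); G->plug->G->R->D->L->E->refl->D->L'->H->R'->A->plug->A
Char 7 ('A'): step: R->1, L=7; A->plug->A->R->H->L->D->refl->E->L'->D->R'->G->plug->G
Char 8 ('C'): step: R->2, L=7; C->plug->C->R->H->L->D->refl->E->L'->D->R'->A->plug->A
Final: ciphertext=BFEAEAGA, RIGHT=2, LEFT=7

Answer: BFEAEAGA 2 7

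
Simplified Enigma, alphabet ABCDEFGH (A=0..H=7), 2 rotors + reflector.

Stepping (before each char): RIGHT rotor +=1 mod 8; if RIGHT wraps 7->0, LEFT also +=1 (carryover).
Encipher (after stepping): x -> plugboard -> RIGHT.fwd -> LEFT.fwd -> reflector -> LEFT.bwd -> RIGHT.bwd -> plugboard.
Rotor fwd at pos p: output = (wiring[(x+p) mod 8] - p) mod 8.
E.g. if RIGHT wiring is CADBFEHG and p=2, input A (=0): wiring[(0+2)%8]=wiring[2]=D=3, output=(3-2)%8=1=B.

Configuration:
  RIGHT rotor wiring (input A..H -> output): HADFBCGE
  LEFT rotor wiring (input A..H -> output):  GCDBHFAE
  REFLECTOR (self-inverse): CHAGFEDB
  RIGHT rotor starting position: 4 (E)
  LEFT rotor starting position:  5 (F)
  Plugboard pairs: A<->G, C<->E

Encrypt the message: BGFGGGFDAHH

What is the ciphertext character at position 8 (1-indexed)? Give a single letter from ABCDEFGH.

Char 1 ('B'): step: R->5, L=5; B->plug->B->R->B->L->D->refl->G->L'->F->R'->A->plug->G
Char 2 ('G'): step: R->6, L=5; G->plug->A->R->A->L->A->refl->C->L'->H->R'->F->plug->F
Char 3 ('F'): step: R->7, L=5; F->plug->F->R->C->L->H->refl->B->L'->D->R'->G->plug->A
Char 4 ('G'): step: R->0, L->6 (L advanced); G->plug->A->R->H->L->H->refl->B->L'->G->R'->G->plug->A
Char 5 ('G'): step: R->1, L=6; G->plug->A->R->H->L->H->refl->B->L'->G->R'->H->plug->H
Char 6 ('G'): step: R->2, L=6; G->plug->A->R->B->L->G->refl->D->L'->F->R'->G->plug->A
Char 7 ('F'): step: R->3, L=6; F->plug->F->R->E->L->F->refl->E->L'->D->R'->D->plug->D
Char 8 ('D'): step: R->4, L=6; D->plug->D->R->A->L->C->refl->A->L'->C->R'->C->plug->E

E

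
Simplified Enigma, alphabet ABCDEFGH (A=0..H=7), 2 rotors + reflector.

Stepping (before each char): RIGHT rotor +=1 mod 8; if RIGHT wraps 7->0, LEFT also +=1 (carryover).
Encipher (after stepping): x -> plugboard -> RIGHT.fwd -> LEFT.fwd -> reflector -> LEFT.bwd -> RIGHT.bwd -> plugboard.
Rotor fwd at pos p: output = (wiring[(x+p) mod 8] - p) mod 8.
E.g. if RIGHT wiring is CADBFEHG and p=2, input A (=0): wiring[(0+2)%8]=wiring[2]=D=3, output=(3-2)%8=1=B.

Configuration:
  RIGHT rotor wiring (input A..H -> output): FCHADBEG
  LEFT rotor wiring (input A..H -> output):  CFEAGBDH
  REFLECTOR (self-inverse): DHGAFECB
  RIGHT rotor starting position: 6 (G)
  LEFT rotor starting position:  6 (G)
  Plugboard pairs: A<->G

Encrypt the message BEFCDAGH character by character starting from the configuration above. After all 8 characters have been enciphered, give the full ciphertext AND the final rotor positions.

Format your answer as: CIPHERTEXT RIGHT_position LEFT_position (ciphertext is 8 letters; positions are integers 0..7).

Answer: GCCHBGEC 6 7

Derivation:
Char 1 ('B'): step: R->7, L=6; B->plug->B->R->G->L->A->refl->D->L'->H->R'->A->plug->G
Char 2 ('E'): step: R->0, L->7 (L advanced); E->plug->E->R->D->L->F->refl->E->L'->H->R'->C->plug->C
Char 3 ('F'): step: R->1, L=7; F->plug->F->R->D->L->F->refl->E->L'->H->R'->C->plug->C
Char 4 ('C'): step: R->2, L=7; C->plug->C->R->B->L->D->refl->A->L'->A->R'->H->plug->H
Char 5 ('D'): step: R->3, L=7; D->plug->D->R->B->L->D->refl->A->L'->A->R'->B->plug->B
Char 6 ('A'): step: R->4, L=7; A->plug->G->R->D->L->F->refl->E->L'->H->R'->A->plug->G
Char 7 ('G'): step: R->5, L=7; G->plug->A->R->E->L->B->refl->H->L'->F->R'->E->plug->E
Char 8 ('H'): step: R->6, L=7; H->plug->H->R->D->L->F->refl->E->L'->H->R'->C->plug->C
Final: ciphertext=GCCHBGEC, RIGHT=6, LEFT=7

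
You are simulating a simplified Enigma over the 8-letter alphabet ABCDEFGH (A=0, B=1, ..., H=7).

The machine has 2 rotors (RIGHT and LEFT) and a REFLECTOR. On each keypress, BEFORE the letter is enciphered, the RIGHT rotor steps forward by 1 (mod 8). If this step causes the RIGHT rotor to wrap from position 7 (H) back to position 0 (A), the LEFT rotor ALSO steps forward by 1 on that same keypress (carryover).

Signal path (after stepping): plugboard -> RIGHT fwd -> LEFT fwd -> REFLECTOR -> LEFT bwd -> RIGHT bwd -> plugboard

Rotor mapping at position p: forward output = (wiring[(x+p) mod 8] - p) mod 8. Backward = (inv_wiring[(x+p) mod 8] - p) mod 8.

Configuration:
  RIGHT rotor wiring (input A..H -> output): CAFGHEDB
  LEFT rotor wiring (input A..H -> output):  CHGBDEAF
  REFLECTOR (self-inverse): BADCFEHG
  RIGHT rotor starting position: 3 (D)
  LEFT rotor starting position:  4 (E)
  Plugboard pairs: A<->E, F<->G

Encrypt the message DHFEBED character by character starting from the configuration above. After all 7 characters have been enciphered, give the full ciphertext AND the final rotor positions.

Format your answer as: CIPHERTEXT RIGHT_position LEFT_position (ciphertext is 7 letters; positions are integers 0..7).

Answer: AEBAAFC 2 5

Derivation:
Char 1 ('D'): step: R->4, L=4; D->plug->D->R->F->L->D->refl->C->L'->G->R'->E->plug->A
Char 2 ('H'): step: R->5, L=4; H->plug->H->R->C->L->E->refl->F->L'->H->R'->A->plug->E
Char 3 ('F'): step: R->6, L=4; F->plug->G->R->B->L->A->refl->B->L'->D->R'->B->plug->B
Char 4 ('E'): step: R->7, L=4; E->plug->A->R->C->L->E->refl->F->L'->H->R'->E->plug->A
Char 5 ('B'): step: R->0, L->5 (L advanced); B->plug->B->R->A->L->H->refl->G->L'->H->R'->E->plug->A
Char 6 ('E'): step: R->1, L=5; E->plug->A->R->H->L->G->refl->H->L'->A->R'->G->plug->F
Char 7 ('D'): step: R->2, L=5; D->plug->D->R->C->L->A->refl->B->L'->F->R'->C->plug->C
Final: ciphertext=AEBAAFC, RIGHT=2, LEFT=5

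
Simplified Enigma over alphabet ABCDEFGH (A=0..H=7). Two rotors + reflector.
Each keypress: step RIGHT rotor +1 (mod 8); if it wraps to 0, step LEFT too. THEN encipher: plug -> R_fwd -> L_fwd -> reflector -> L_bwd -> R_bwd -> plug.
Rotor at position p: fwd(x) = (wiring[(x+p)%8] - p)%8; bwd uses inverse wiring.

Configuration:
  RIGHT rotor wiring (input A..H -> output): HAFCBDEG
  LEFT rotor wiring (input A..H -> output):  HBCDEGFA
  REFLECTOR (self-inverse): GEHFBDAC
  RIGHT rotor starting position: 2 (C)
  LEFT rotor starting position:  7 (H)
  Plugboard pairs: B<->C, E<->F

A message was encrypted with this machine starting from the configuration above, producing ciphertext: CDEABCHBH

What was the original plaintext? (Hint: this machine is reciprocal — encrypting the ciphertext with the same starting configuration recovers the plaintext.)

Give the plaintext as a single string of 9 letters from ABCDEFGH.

Char 1 ('C'): step: R->3, L=7; C->plug->B->R->G->L->H->refl->C->L'->C->R'->H->plug->H
Char 2 ('D'): step: R->4, L=7; D->plug->D->R->C->L->C->refl->H->L'->G->R'->H->plug->H
Char 3 ('E'): step: R->5, L=7; E->plug->F->R->A->L->B->refl->E->L'->E->R'->H->plug->H
Char 4 ('A'): step: R->6, L=7; A->plug->A->R->G->L->H->refl->C->L'->C->R'->D->plug->D
Char 5 ('B'): step: R->7, L=7; B->plug->C->R->B->L->A->refl->G->L'->H->R'->A->plug->A
Char 6 ('C'): step: R->0, L->0 (L advanced); C->plug->B->R->A->L->H->refl->C->L'->C->R'->D->plug->D
Char 7 ('H'): step: R->1, L=0; H->plug->H->R->G->L->F->refl->D->L'->D->R'->F->plug->E
Char 8 ('B'): step: R->2, L=0; B->plug->C->R->H->L->A->refl->G->L'->F->R'->G->plug->G
Char 9 ('H'): step: R->3, L=0; H->plug->H->R->C->L->C->refl->H->L'->A->R'->C->plug->B

Answer: HHHDADEGB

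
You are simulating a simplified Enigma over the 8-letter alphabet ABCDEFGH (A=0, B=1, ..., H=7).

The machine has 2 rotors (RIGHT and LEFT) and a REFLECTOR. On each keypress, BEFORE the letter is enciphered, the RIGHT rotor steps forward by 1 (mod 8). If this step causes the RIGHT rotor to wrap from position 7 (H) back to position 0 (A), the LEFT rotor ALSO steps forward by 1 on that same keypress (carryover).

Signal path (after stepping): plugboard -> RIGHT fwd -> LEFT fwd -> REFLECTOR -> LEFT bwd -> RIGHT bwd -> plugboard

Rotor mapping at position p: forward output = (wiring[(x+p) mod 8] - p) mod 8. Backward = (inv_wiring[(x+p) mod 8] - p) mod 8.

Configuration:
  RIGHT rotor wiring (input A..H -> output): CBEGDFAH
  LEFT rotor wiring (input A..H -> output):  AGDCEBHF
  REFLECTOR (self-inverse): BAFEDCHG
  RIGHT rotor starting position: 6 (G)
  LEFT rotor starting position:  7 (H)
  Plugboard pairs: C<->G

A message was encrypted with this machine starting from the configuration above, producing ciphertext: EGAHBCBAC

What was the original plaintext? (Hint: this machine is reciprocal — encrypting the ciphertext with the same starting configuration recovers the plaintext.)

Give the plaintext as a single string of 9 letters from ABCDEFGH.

Char 1 ('E'): step: R->7, L=7; E->plug->E->R->H->L->A->refl->B->L'->B->R'->H->plug->H
Char 2 ('G'): step: R->0, L->0 (L advanced); G->plug->C->R->E->L->E->refl->D->L'->C->R'->A->plug->A
Char 3 ('A'): step: R->1, L=0; A->plug->A->R->A->L->A->refl->B->L'->F->R'->C->plug->G
Char 4 ('H'): step: R->2, L=0; H->plug->H->R->H->L->F->refl->C->L'->D->R'->D->plug->D
Char 5 ('B'): step: R->3, L=0; B->plug->B->R->A->L->A->refl->B->L'->F->R'->D->plug->D
Char 6 ('C'): step: R->4, L=0; C->plug->G->R->A->L->A->refl->B->L'->F->R'->F->plug->F
Char 7 ('B'): step: R->5, L=0; B->plug->B->R->D->L->C->refl->F->L'->H->R'->F->plug->F
Char 8 ('A'): step: R->6, L=0; A->plug->A->R->C->L->D->refl->E->L'->E->R'->C->plug->G
Char 9 ('C'): step: R->7, L=0; C->plug->G->R->G->L->H->refl->G->L'->B->R'->H->plug->H

Answer: HAGDDFFGH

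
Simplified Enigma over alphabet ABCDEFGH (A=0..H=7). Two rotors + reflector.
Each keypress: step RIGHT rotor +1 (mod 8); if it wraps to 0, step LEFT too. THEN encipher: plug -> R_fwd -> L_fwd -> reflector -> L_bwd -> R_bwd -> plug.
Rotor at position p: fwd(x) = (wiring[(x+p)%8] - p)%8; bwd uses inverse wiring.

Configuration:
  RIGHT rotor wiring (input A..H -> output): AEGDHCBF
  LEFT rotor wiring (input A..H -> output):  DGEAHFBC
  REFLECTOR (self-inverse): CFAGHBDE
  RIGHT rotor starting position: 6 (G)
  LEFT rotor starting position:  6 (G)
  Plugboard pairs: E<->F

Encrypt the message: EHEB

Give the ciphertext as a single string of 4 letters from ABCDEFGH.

Char 1 ('E'): step: R->7, L=6; E->plug->F->R->A->L->D->refl->G->L'->E->R'->E->plug->F
Char 2 ('H'): step: R->0, L->7 (L advanced); H->plug->H->R->F->L->A->refl->C->L'->H->R'->E->plug->F
Char 3 ('E'): step: R->1, L=7; E->plug->F->R->A->L->D->refl->G->L'->G->R'->D->plug->D
Char 4 ('B'): step: R->2, L=7; B->plug->B->R->B->L->E->refl->H->L'->C->R'->H->plug->H

Answer: FFDH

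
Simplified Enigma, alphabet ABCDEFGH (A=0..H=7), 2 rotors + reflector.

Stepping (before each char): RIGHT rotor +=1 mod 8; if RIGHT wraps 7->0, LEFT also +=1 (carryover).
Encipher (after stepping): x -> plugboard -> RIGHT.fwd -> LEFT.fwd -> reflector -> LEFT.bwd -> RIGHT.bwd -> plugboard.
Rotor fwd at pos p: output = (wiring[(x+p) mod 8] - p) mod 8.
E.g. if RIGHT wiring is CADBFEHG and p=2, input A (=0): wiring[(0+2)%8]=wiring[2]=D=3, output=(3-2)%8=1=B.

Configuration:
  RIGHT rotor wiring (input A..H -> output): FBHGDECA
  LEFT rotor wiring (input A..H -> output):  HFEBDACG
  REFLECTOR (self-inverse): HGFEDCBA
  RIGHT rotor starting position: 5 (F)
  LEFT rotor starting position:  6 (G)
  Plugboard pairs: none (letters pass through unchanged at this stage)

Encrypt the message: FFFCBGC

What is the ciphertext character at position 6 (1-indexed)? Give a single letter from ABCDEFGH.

Char 1 ('F'): step: R->6, L=6; F->plug->F->R->A->L->E->refl->D->L'->F->R'->G->plug->G
Char 2 ('F'): step: R->7, L=6; F->plug->F->R->E->L->G->refl->B->L'->C->R'->C->plug->C
Char 3 ('F'): step: R->0, L->7 (L advanced); F->plug->F->R->E->L->C->refl->F->L'->D->R'->E->plug->E
Char 4 ('C'): step: R->1, L=7; C->plug->C->R->F->L->E->refl->D->L'->H->R'->G->plug->G
Char 5 ('B'): step: R->2, L=7; B->plug->B->R->E->L->C->refl->F->L'->D->R'->G->plug->G
Char 6 ('G'): step: R->3, L=7; G->plug->G->R->G->L->B->refl->G->L'->C->R'->F->plug->F

F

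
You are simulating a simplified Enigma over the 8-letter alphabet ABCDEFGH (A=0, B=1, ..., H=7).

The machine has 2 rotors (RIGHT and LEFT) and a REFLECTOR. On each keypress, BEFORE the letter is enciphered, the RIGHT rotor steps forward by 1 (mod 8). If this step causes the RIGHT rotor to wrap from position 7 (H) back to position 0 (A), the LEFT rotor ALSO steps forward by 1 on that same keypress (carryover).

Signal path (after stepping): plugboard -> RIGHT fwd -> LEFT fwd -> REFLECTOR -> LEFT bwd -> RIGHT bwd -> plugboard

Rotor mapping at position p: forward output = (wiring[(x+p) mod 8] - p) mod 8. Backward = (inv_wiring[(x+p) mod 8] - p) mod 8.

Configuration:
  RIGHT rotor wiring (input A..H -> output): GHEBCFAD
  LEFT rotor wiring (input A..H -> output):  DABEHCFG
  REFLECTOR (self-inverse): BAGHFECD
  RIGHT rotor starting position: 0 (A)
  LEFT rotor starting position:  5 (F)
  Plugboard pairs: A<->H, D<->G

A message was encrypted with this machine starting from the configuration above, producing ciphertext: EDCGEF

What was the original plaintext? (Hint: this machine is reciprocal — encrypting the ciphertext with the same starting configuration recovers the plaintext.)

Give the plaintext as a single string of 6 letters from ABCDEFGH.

Char 1 ('E'): step: R->1, L=5; E->plug->E->R->E->L->D->refl->H->L'->G->R'->A->plug->H
Char 2 ('D'): step: R->2, L=5; D->plug->G->R->E->L->D->refl->H->L'->G->R'->E->plug->E
Char 3 ('C'): step: R->3, L=5; C->plug->C->R->C->L->B->refl->A->L'->B->R'->H->plug->A
Char 4 ('G'): step: R->4, L=5; G->plug->D->R->H->L->C->refl->G->L'->D->R'->F->plug->F
Char 5 ('E'): step: R->5, L=5; E->plug->E->R->C->L->B->refl->A->L'->B->R'->D->plug->G
Char 6 ('F'): step: R->6, L=5; F->plug->F->R->D->L->G->refl->C->L'->H->R'->H->plug->A

Answer: HEAFGA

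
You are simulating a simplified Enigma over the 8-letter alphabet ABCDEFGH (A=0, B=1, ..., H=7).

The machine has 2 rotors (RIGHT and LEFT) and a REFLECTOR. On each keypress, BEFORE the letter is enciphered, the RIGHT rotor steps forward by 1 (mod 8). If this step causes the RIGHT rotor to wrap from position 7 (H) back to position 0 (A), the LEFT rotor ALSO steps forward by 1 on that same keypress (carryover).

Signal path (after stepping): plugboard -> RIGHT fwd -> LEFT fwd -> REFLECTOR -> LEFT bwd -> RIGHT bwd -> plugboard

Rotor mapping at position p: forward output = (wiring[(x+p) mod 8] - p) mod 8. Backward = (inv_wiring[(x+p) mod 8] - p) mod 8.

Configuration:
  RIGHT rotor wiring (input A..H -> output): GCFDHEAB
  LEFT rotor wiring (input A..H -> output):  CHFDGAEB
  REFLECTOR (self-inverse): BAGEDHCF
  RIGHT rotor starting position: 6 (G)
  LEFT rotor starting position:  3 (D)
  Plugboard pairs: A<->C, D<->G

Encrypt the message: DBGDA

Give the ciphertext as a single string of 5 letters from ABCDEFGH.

Char 1 ('D'): step: R->7, L=3; D->plug->G->R->F->L->H->refl->F->L'->C->R'->A->plug->C
Char 2 ('B'): step: R->0, L->4 (L advanced); B->plug->B->R->C->L->A->refl->B->L'->G->R'->A->plug->C
Char 3 ('G'): step: R->1, L=4; G->plug->D->R->G->L->B->refl->A->L'->C->R'->C->plug->A
Char 4 ('D'): step: R->2, L=4; D->plug->G->R->E->L->G->refl->C->L'->A->R'->H->plug->H
Char 5 ('A'): step: R->3, L=4; A->plug->C->R->B->L->E->refl->D->L'->F->R'->D->plug->G

Answer: CCAHG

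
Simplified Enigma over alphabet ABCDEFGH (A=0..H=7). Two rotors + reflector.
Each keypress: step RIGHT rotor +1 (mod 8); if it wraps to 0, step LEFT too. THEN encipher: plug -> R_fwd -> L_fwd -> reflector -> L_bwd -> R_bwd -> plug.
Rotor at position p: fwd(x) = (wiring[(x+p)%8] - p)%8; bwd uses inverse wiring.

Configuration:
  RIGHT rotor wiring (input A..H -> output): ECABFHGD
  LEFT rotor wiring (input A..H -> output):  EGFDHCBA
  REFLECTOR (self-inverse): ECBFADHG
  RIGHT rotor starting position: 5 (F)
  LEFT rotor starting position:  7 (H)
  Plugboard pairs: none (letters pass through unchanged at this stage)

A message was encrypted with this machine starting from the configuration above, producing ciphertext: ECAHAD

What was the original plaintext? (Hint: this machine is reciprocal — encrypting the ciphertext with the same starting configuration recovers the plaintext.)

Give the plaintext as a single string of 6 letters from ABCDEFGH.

Answer: FEDGDB

Derivation:
Char 1 ('E'): step: R->6, L=7; E->plug->E->R->C->L->H->refl->G->L'->D->R'->F->plug->F
Char 2 ('C'): step: R->7, L=7; C->plug->C->R->D->L->G->refl->H->L'->C->R'->E->plug->E
Char 3 ('A'): step: R->0, L->0 (L advanced); A->plug->A->R->E->L->H->refl->G->L'->B->R'->D->plug->D
Char 4 ('H'): step: R->1, L=0; H->plug->H->R->D->L->D->refl->F->L'->C->R'->G->plug->G
Char 5 ('A'): step: R->2, L=0; A->plug->A->R->G->L->B->refl->C->L'->F->R'->D->plug->D
Char 6 ('D'): step: R->3, L=0; D->plug->D->R->D->L->D->refl->F->L'->C->R'->B->plug->B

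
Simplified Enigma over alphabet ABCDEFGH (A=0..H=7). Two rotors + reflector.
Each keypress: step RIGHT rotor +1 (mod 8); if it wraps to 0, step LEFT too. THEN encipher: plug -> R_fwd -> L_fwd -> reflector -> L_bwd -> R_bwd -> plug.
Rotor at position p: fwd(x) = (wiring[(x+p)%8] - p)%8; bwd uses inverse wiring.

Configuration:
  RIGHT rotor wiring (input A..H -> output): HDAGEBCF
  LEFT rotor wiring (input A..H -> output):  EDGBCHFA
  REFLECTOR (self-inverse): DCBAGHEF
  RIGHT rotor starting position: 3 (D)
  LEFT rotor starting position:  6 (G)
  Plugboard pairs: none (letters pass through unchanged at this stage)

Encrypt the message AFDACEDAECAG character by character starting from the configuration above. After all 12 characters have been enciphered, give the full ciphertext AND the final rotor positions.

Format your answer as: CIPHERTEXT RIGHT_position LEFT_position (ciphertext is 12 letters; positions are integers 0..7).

Char 1 ('A'): step: R->4, L=6; A->plug->A->R->A->L->H->refl->F->L'->D->R'->E->plug->E
Char 2 ('F'): step: R->5, L=6; F->plug->F->R->D->L->F->refl->H->L'->A->R'->C->plug->C
Char 3 ('D'): step: R->6, L=6; D->plug->D->R->F->L->D->refl->A->L'->E->R'->A->plug->A
Char 4 ('A'): step: R->7, L=6; A->plug->A->R->G->L->E->refl->G->L'->C->R'->G->plug->G
Char 5 ('C'): step: R->0, L->7 (L advanced); C->plug->C->R->A->L->B->refl->C->L'->E->R'->E->plug->E
Char 6 ('E'): step: R->1, L=7; E->plug->E->R->A->L->B->refl->C->L'->E->R'->G->plug->G
Char 7 ('D'): step: R->2, L=7; D->plug->D->R->H->L->G->refl->E->L'->C->R'->C->plug->C
Char 8 ('A'): step: R->3, L=7; A->plug->A->R->D->L->H->refl->F->L'->B->R'->B->plug->B
Char 9 ('E'): step: R->4, L=7; E->plug->E->R->D->L->H->refl->F->L'->B->R'->D->plug->D
Char 10 ('C'): step: R->5, L=7; C->plug->C->R->A->L->B->refl->C->L'->E->R'->A->plug->A
Char 11 ('A'): step: R->6, L=7; A->plug->A->R->E->L->C->refl->B->L'->A->R'->F->plug->F
Char 12 ('G'): step: R->7, L=7; G->plug->G->R->C->L->E->refl->G->L'->H->R'->E->plug->E
Final: ciphertext=ECAGEGCBDAFE, RIGHT=7, LEFT=7

Answer: ECAGEGCBDAFE 7 7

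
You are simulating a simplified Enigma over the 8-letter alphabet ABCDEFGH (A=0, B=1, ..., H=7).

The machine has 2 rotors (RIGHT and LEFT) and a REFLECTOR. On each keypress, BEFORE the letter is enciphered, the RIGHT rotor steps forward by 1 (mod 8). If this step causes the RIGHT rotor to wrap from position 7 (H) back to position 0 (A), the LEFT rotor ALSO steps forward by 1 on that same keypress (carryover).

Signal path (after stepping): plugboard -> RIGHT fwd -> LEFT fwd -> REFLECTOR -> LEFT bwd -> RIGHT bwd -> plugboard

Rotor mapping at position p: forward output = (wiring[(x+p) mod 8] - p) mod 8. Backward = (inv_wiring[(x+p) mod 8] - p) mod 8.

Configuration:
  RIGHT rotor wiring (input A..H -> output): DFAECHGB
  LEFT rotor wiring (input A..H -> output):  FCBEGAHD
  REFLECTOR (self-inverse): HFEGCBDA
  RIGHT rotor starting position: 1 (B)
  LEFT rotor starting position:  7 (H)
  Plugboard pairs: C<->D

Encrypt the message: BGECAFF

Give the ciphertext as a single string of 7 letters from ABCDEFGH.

Answer: GACDBGC

Derivation:
Char 1 ('B'): step: R->2, L=7; B->plug->B->R->C->L->D->refl->G->L'->B->R'->G->plug->G
Char 2 ('G'): step: R->3, L=7; G->plug->G->R->C->L->D->refl->G->L'->B->R'->A->plug->A
Char 3 ('E'): step: R->4, L=7; E->plug->E->R->H->L->A->refl->H->L'->F->R'->D->plug->C
Char 4 ('C'): step: R->5, L=7; C->plug->D->R->G->L->B->refl->F->L'->E->R'->C->plug->D
Char 5 ('A'): step: R->6, L=7; A->plug->A->R->A->L->E->refl->C->L'->D->R'->B->plug->B
Char 6 ('F'): step: R->7, L=7; F->plug->F->R->D->L->C->refl->E->L'->A->R'->G->plug->G
Char 7 ('F'): step: R->0, L->0 (L advanced); F->plug->F->R->H->L->D->refl->G->L'->E->R'->D->plug->C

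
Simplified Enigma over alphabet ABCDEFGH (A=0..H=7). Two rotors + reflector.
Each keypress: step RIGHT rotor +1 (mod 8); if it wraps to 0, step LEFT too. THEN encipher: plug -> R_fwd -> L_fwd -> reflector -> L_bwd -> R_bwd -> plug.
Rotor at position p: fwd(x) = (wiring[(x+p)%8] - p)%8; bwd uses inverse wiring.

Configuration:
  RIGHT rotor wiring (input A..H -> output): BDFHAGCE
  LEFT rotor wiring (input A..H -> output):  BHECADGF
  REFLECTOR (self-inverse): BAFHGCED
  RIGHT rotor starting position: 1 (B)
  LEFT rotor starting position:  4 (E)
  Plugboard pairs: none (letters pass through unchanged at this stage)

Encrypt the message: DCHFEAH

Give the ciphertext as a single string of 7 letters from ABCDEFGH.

Char 1 ('D'): step: R->2, L=4; D->plug->D->R->E->L->F->refl->C->L'->C->R'->F->plug->F
Char 2 ('C'): step: R->3, L=4; C->plug->C->R->D->L->B->refl->A->L'->G->R'->F->plug->F
Char 3 ('H'): step: R->4, L=4; H->plug->H->R->D->L->B->refl->A->L'->G->R'->C->plug->C
Char 4 ('F'): step: R->5, L=4; F->plug->F->R->A->L->E->refl->G->L'->H->R'->C->plug->C
Char 5 ('E'): step: R->6, L=4; E->plug->E->R->H->L->G->refl->E->L'->A->R'->H->plug->H
Char 6 ('A'): step: R->7, L=4; A->plug->A->R->F->L->D->refl->H->L'->B->R'->F->plug->F
Char 7 ('H'): step: R->0, L->5 (L advanced); H->plug->H->R->E->L->C->refl->F->L'->G->R'->F->plug->F

Answer: FFCCHFF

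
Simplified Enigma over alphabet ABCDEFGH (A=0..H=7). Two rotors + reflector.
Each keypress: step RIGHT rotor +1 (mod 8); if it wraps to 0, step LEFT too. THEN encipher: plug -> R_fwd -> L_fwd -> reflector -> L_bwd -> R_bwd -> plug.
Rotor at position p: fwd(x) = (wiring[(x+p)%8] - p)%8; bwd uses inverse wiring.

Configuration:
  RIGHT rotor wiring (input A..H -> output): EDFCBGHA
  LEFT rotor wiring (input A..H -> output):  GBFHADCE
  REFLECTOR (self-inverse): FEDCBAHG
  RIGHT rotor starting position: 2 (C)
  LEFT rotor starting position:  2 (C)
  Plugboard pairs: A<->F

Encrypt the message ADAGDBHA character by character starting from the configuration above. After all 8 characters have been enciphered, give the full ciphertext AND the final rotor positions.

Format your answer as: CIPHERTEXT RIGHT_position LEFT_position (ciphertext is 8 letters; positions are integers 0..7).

Answer: DGGCEAAF 2 3

Derivation:
Char 1 ('A'): step: R->3, L=2; A->plug->F->R->B->L->F->refl->A->L'->E->R'->D->plug->D
Char 2 ('D'): step: R->4, L=2; D->plug->D->R->E->L->A->refl->F->L'->B->R'->G->plug->G
Char 3 ('A'): step: R->5, L=2; A->plug->F->R->A->L->D->refl->C->L'->F->R'->G->plug->G
Char 4 ('G'): step: R->6, L=2; G->plug->G->R->D->L->B->refl->E->L'->G->R'->C->plug->C
Char 5 ('D'): step: R->7, L=2; D->plug->D->R->G->L->E->refl->B->L'->D->R'->E->plug->E
Char 6 ('B'): step: R->0, L->3 (L advanced); B->plug->B->R->D->L->H->refl->G->L'->G->R'->F->plug->A
Char 7 ('H'): step: R->1, L=3; H->plug->H->R->D->L->H->refl->G->L'->G->R'->F->plug->A
Char 8 ('A'): step: R->2, L=3; A->plug->F->R->G->L->G->refl->H->L'->D->R'->A->plug->F
Final: ciphertext=DGGCEAAF, RIGHT=2, LEFT=3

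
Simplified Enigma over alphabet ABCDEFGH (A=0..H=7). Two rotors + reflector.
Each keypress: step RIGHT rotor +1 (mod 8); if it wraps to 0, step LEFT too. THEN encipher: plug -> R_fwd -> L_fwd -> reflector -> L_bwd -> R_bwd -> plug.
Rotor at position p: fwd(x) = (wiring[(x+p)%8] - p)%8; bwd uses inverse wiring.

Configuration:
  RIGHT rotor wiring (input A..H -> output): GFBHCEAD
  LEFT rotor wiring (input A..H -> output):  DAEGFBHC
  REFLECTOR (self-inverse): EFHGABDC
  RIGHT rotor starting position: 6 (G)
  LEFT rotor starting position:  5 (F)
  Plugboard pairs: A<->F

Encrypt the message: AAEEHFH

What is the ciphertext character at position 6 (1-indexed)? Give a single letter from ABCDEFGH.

Char 1 ('A'): step: R->7, L=5; A->plug->F->R->D->L->G->refl->D->L'->E->R'->A->plug->F
Char 2 ('A'): step: R->0, L->6 (L advanced); A->plug->F->R->E->L->G->refl->D->L'->H->R'->D->plug->D
Char 3 ('E'): step: R->1, L=6; E->plug->E->R->D->L->C->refl->H->L'->G->R'->C->plug->C
Char 4 ('E'): step: R->2, L=6; E->plug->E->R->G->L->H->refl->C->L'->D->R'->H->plug->H
Char 5 ('H'): step: R->3, L=6; H->plug->H->R->G->L->H->refl->C->L'->D->R'->F->plug->A
Char 6 ('F'): step: R->4, L=6; F->plug->A->R->G->L->H->refl->C->L'->D->R'->H->plug->H

H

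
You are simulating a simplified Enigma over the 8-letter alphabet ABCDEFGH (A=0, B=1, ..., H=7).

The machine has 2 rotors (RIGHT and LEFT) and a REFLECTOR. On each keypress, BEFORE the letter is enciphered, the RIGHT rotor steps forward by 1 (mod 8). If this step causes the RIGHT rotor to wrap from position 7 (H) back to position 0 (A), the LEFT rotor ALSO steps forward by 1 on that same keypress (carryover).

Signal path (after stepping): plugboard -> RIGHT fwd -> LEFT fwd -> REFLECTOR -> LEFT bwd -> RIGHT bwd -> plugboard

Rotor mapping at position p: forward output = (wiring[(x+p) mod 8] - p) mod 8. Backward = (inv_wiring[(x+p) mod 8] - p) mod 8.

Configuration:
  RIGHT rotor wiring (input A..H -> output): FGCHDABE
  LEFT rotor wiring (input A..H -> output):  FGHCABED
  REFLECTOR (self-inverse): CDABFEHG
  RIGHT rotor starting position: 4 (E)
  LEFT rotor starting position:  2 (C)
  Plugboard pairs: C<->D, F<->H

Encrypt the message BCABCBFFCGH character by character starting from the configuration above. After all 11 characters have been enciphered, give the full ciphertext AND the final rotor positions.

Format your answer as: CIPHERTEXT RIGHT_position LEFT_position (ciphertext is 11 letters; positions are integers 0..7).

Char 1 ('B'): step: R->5, L=2; B->plug->B->R->E->L->C->refl->A->L'->B->R'->E->plug->E
Char 2 ('C'): step: R->6, L=2; C->plug->D->R->A->L->F->refl->E->L'->H->R'->C->plug->D
Char 3 ('A'): step: R->7, L=2; A->plug->A->R->F->L->B->refl->D->L'->G->R'->B->plug->B
Char 4 ('B'): step: R->0, L->3 (L advanced); B->plug->B->R->G->L->D->refl->B->L'->D->R'->E->plug->E
Char 5 ('C'): step: R->1, L=3; C->plug->D->R->C->L->G->refl->H->L'->A->R'->F->plug->H
Char 6 ('B'): step: R->2, L=3; B->plug->B->R->F->L->C->refl->A->L'->E->R'->H->plug->F
Char 7 ('F'): step: R->3, L=3; F->plug->H->R->H->L->E->refl->F->L'->B->R'->E->plug->E
Char 8 ('F'): step: R->4, L=3; F->plug->H->R->D->L->B->refl->D->L'->G->R'->G->plug->G
Char 9 ('C'): step: R->5, L=3; C->plug->D->R->A->L->H->refl->G->L'->C->R'->G->plug->G
Char 10 ('G'): step: R->6, L=3; G->plug->G->R->F->L->C->refl->A->L'->E->R'->E->plug->E
Char 11 ('H'): step: R->7, L=3; H->plug->F->R->E->L->A->refl->C->L'->F->R'->A->plug->A
Final: ciphertext=EDBEHFEGGEA, RIGHT=7, LEFT=3

Answer: EDBEHFEGGEA 7 3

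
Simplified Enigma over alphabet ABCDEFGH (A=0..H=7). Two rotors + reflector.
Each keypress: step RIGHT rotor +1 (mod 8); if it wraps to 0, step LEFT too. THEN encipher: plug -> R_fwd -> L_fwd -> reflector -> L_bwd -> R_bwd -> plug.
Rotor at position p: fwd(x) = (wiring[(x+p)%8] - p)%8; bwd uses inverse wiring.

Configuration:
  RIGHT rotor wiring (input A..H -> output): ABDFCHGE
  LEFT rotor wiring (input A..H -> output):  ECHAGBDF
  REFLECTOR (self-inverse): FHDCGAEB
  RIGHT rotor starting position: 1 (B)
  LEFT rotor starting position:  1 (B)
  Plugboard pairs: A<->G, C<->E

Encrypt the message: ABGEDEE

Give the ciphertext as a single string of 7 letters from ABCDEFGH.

Char 1 ('A'): step: R->2, L=1; A->plug->G->R->G->L->E->refl->G->L'->B->R'->A->plug->G
Char 2 ('B'): step: R->3, L=1; B->plug->B->R->H->L->D->refl->C->L'->F->R'->F->plug->F
Char 3 ('G'): step: R->4, L=1; G->plug->A->R->G->L->E->refl->G->L'->B->R'->H->plug->H
Char 4 ('E'): step: R->5, L=1; E->plug->C->R->H->L->D->refl->C->L'->F->R'->H->plug->H
Char 5 ('D'): step: R->6, L=1; D->plug->D->R->D->L->F->refl->A->L'->E->R'->G->plug->A
Char 6 ('E'): step: R->7, L=1; E->plug->C->R->C->L->H->refl->B->L'->A->R'->G->plug->A
Char 7 ('E'): step: R->0, L->2 (L advanced); E->plug->C->R->D->L->H->refl->B->L'->E->R'->H->plug->H

Answer: GFHHAAH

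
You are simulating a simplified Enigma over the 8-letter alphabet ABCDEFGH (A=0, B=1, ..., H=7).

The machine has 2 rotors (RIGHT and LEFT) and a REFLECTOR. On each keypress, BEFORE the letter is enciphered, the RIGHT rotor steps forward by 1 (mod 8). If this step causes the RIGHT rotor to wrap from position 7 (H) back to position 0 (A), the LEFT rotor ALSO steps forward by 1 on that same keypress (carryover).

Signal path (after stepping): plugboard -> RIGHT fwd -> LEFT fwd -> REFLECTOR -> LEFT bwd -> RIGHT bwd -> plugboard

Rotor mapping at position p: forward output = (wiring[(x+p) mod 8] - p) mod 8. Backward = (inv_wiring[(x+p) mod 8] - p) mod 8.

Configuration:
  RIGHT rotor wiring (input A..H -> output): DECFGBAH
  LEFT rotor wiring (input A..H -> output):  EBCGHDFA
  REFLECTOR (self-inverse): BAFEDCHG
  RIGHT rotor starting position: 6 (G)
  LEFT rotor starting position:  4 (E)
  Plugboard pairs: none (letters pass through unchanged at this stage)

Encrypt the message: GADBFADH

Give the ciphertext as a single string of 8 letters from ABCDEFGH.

Char 1 ('G'): step: R->7, L=4; G->plug->G->R->C->L->B->refl->A->L'->E->R'->B->plug->B
Char 2 ('A'): step: R->0, L->5 (L advanced); A->plug->A->R->D->L->H->refl->G->L'->A->R'->G->plug->G
Char 3 ('D'): step: R->1, L=5; D->plug->D->R->F->L->F->refl->C->L'->H->R'->F->plug->F
Char 4 ('B'): step: R->2, L=5; B->plug->B->R->D->L->H->refl->G->L'->A->R'->A->plug->A
Char 5 ('F'): step: R->3, L=5; F->plug->F->R->A->L->G->refl->H->L'->D->R'->B->plug->B
Char 6 ('A'): step: R->4, L=5; A->plug->A->R->C->L->D->refl->E->L'->E->R'->C->plug->C
Char 7 ('D'): step: R->5, L=5; D->plug->D->R->G->L->B->refl->A->L'->B->R'->H->plug->H
Char 8 ('H'): step: R->6, L=5; H->plug->H->R->D->L->H->refl->G->L'->A->R'->G->plug->G

Answer: BGFABCHG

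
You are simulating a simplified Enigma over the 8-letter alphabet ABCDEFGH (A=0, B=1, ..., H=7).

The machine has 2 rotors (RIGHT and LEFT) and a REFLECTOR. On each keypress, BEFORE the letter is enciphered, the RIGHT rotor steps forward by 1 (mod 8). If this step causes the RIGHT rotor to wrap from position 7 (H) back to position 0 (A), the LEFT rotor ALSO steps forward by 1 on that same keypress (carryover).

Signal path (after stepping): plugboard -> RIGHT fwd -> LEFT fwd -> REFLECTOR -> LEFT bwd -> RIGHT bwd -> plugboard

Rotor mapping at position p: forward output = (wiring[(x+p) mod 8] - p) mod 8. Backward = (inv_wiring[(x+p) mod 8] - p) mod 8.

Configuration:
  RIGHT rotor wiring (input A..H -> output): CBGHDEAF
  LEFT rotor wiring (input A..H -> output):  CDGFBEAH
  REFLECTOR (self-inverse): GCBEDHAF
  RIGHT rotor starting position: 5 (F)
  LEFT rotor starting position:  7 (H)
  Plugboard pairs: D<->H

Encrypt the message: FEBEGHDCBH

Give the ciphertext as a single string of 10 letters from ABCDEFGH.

Char 1 ('F'): step: R->6, L=7; F->plug->F->R->B->L->D->refl->E->L'->C->R'->A->plug->A
Char 2 ('E'): step: R->7, L=7; E->plug->E->R->A->L->A->refl->G->L'->E->R'->F->plug->F
Char 3 ('B'): step: R->0, L->0 (L advanced); B->plug->B->R->B->L->D->refl->E->L'->F->R'->H->plug->D
Char 4 ('E'): step: R->1, L=0; E->plug->E->R->D->L->F->refl->H->L'->H->R'->F->plug->F
Char 5 ('G'): step: R->2, L=0; G->plug->G->R->A->L->C->refl->B->L'->E->R'->A->plug->A
Char 6 ('H'): step: R->3, L=0; H->plug->D->R->F->L->E->refl->D->L'->B->R'->C->plug->C
Char 7 ('D'): step: R->4, L=0; D->plug->H->R->D->L->F->refl->H->L'->H->R'->A->plug->A
Char 8 ('C'): step: R->5, L=0; C->plug->C->R->A->L->C->refl->B->L'->E->R'->E->plug->E
Char 9 ('B'): step: R->6, L=0; B->plug->B->R->H->L->H->refl->F->L'->D->R'->D->plug->H
Char 10 ('H'): step: R->7, L=0; H->plug->D->R->H->L->H->refl->F->L'->D->R'->B->plug->B

Answer: AFDFACAEHB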